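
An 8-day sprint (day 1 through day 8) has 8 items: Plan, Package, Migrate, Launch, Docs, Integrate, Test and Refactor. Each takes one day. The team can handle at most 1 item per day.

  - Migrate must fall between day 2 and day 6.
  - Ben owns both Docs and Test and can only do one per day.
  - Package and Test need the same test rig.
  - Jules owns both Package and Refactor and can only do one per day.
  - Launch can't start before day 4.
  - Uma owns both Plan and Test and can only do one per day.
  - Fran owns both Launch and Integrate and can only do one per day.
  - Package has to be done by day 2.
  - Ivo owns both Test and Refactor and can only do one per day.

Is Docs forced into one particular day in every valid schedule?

No

Docs can be day 1 (e.g. Integrate in day 6, Plan in day 5, Package in day 2, Refactor in day 8, Migrate in day 3, Launch in day 4, Test in day 7, Docs in day 1) or day 2 (e.g. Plan in day 5; Docs in day 2; Migrate in day 3; Test in day 7; Integrate in day 6; Refactor in day 8; Launch in day 4; Package in day 1).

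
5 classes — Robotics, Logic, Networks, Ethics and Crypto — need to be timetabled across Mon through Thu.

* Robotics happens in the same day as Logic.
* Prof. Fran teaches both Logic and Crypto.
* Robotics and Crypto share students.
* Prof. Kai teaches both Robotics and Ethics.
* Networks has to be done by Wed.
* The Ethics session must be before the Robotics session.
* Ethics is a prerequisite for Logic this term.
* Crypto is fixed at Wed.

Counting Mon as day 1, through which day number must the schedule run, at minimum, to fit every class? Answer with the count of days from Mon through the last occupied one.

3 days

The precedence chain requires at least 2 distinct days.
Crypto can't be placed before Wed — that is day 3 counting from Mon — so the schedule must run through at least 3 days.
3 works (last occupied day: Wed): for example Networks -> Mon, Logic -> Tue, Robotics -> Tue, Crypto -> Wed, Ethics -> Mon.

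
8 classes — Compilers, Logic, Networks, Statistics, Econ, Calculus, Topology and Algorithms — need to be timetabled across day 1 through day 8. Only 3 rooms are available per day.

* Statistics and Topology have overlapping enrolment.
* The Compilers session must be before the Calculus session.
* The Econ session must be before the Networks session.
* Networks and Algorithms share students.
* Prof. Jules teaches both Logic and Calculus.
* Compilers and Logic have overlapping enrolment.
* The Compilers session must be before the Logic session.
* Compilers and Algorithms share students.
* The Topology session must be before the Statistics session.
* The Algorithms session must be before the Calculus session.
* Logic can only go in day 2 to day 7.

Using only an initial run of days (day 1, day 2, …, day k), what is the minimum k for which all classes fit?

The precedence chain requires at least 2 distinct days.
With at most 3 per day and 8 classes, at least 3 days are needed.
3 works (last occupied day: day 3): for example Econ in day 1, Networks in day 3, Topology in day 1, Compilers in day 1, Algorithms in day 2, Logic in day 2, Statistics in day 2, Calculus in day 3.

3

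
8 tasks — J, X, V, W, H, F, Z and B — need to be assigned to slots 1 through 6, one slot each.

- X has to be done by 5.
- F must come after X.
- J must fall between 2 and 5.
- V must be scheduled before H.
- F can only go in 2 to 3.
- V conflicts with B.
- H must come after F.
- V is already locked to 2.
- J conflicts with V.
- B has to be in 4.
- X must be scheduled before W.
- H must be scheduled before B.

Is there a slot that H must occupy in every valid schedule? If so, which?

3

V is fixed at 2 and must come before H, so H is at least 3.
B is fixed at 4 and must come after H, so H is at most 3.
So H must be 3.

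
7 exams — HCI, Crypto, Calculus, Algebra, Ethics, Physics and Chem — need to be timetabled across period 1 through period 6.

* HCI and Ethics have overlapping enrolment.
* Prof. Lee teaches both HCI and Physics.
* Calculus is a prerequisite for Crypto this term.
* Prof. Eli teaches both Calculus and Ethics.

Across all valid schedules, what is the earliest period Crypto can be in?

Precedence pushes Crypto to at least period 2.
Crypto at period 2 is achievable: HCI in period 1; Ethics in period 2; Chem in period 1; Physics in period 2; Algebra in period 1; Calculus in period 1; Crypto in period 2.

period 2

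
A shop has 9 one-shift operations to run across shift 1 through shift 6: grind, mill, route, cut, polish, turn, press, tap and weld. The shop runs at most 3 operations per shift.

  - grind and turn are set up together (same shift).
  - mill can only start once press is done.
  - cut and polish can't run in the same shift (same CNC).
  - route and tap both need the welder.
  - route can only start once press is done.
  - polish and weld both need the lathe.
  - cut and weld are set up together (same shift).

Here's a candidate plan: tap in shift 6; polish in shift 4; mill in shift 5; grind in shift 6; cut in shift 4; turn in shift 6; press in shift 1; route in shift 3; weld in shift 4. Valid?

No — it violates: cut and polish can't run in the same shift (same CNC)

The shop runs at most 3 operations per shift — holds.
route and tap both need the welder — holds.
cut and weld are set up together (same shift) — holds.
route can only start once press is done — holds.
polish and weld both need the lathe — violated.
grind and turn are set up together (same shift) — holds.
mill can only start once press is done — holds.
cut and polish can't run in the same shift (same CNC) — violated.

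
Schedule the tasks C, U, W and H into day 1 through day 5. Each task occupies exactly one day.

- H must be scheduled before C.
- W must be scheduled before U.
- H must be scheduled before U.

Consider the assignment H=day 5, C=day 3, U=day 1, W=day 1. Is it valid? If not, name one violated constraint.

H must be scheduled before U — violated.
W must be scheduled before U — violated.
H must be scheduled before C — violated.

No — it violates: H must be scheduled before U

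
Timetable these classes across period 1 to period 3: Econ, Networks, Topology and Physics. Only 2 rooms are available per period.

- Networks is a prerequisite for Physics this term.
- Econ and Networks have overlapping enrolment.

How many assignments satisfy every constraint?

Splitting on Econ: it can be period 1 (3), period 2 (5), period 3 (7). Listing each branch's schedules as (Networks, Topology, Physics) by period number:
Econ=period 1: (2,1,3) (2,2,3) (2,3,3) — 3.
Econ=period 2: (1,1,2) (1,1,3) (1,2,3) (1,3,2) (1,3,3) — 5.
Econ=period 3: (1,1,2) (1,1,3) (1,2,2) (1,2,3) (1,3,2) (2,1,3) (2,2,3) — 7.
Summing: 3 + 5 + 7 = 15.

15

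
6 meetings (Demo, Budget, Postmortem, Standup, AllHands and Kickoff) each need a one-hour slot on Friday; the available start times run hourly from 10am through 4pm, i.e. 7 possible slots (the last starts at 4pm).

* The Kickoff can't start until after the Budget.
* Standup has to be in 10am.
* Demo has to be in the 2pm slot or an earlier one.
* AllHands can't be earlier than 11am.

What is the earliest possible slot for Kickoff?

Precedence pushes Kickoff to at least 11am.
Kickoff at 11am is achievable: Postmortem=10am; Demo=10am; Budget=10am; Standup=10am; AllHands=11am; Kickoff=11am.

11am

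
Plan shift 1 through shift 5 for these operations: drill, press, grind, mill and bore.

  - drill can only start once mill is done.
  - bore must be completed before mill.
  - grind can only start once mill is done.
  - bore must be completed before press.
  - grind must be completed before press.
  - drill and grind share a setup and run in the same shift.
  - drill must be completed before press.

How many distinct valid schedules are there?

Splitting on drill: it can be shift 3 (2), shift 4 (3). Listing each branch's schedules as (press, grind, mill, bore) by shift number:
drill=shift 3: (4,3,2,1) (5,3,2,1) — 2.
drill=shift 4: (5,4,2,1) (5,4,3,1) (5,4,3,2) — 3.
Summing: 2 + 3 = 5.

5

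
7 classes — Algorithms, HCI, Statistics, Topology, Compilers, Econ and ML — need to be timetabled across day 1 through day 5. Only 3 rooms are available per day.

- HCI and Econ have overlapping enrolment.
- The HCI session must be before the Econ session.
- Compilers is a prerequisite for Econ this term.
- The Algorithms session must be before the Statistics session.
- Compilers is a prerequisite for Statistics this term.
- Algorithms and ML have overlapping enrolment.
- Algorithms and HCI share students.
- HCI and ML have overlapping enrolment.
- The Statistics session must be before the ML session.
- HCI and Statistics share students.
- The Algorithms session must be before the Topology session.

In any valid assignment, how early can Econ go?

day 2

Precedence pushes Econ to at least day 2.
Econ at day 2 is achievable: ML in day 4; Algorithms in day 2; HCI in day 1; Statistics in day 3; Compilers in day 1; Econ in day 2; Topology in day 3.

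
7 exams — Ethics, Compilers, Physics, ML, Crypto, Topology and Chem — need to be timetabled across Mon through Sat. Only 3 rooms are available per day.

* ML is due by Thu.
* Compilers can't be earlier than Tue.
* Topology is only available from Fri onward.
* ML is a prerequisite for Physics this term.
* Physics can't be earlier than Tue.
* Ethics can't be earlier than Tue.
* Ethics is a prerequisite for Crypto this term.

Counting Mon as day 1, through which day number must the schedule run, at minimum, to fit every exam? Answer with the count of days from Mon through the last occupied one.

5 days

The precedence chain requires at least 2 distinct days.
With at most 3 per day and 7 exams, at least 3 days are needed.
Topology can't be placed before Fri — that is day 5 counting from Mon — so the schedule must run through at least 5 days.
5 works (last occupied day: Fri): for example Compilers=Tue, Topology=Fri, Ethics=Tue, ML=Mon, Chem=Mon, Physics=Tue, Crypto=Wed.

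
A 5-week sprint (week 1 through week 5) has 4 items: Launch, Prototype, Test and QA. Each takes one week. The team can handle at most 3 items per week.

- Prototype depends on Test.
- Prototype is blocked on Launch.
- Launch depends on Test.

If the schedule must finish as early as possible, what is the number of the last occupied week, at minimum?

3

The precedence chain requires at least 3 distinct weeks.
With at most 3 per week and 4 tasks, at least 2 weeks are needed.
3 works (last occupied week: week 3): for example Test=week 1, Launch=week 2, QA=week 1, Prototype=week 3.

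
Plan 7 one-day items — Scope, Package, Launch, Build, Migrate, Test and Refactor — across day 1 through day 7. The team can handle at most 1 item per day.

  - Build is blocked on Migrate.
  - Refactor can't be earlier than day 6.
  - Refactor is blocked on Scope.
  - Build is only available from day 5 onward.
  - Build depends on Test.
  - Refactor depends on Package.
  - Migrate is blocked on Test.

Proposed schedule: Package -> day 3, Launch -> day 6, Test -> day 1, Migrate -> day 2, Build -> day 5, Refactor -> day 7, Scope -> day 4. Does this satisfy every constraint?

The team can handle at most 1 item per day — holds.
Refactor can't be earlier than day 6 — holds.
Refactor is blocked on Scope — holds.
Refactor depends on Package — holds.
Migrate is blocked on Test — holds.
Build is only available from day 5 onward — holds.
Build depends on Test — holds.
Build is blocked on Migrate — holds.

Yes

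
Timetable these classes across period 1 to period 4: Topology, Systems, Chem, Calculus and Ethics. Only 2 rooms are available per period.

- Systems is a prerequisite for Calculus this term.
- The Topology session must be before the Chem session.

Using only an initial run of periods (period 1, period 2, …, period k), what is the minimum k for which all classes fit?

The precedence chain requires at least 2 distinct periods.
With at most 2 per period and 5 classes, at least 3 periods are needed.
3 works (last occupied period: period 3): for example Calculus=period 2, Topology=period 1, Chem=period 2, Systems=period 1, Ethics=period 3.

3 periods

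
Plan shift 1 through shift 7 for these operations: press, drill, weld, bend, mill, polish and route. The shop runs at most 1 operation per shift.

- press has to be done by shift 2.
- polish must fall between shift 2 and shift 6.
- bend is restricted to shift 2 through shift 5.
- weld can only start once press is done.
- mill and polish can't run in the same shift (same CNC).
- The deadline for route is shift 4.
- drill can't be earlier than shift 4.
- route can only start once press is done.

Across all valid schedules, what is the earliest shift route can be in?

shift 2

Precedence pushes route to at least shift 2; route's own window allows nothing later than shift 4.
route at shift 2 is achievable: polish=shift 5; drill=shift 4; weld=shift 6; mill=shift 7; bend=shift 3; press=shift 1; route=shift 2.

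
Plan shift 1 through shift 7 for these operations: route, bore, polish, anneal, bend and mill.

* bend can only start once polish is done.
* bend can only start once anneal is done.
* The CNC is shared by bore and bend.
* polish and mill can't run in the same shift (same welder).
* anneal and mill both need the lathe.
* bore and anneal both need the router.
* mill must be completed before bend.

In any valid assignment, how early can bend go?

shift 3

Precedence pushes bend to at least shift 2.
bend at shift 3 is achievable: bore=shift 2; bend=shift 3; polish=shift 1; route=shift 1; anneal=shift 1; mill=shift 2.
Nothing earlier works — the conflict constraints rule out every shift before shift 3.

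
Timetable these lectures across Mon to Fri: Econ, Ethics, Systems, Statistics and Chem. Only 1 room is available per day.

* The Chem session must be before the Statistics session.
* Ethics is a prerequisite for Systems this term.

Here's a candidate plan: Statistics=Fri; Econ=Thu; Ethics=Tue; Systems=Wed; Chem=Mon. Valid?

Yes, all constraints hold

Ethics is a prerequisite for Systems this term — holds.
The Chem session must be before the Statistics session — holds.
Only 1 room is available per day — holds.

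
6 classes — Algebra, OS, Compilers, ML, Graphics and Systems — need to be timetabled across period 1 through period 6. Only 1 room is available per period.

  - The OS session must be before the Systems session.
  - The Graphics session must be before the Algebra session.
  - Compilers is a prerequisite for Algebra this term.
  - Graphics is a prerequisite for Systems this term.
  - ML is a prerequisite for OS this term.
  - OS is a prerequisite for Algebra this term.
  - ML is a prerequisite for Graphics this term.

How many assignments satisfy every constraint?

Splitting on Algebra: it can be period 5 (8), period 6 (10). Listing each branch's schedules as (OS, Compilers, ML, Graphics, Systems) by period number:
Algebra=period 5: (2,3,1,4,6) (2,4,1,3,6) (3,1,2,4,6) (3,2,1,4,6) (3,4,1,2,6) (4,1,2,3,6) (4,2,1,3,6) (4,3,1,2,6) — 8.
Algebra=period 6: (2,3,1,4,5) (2,4,1,3,5) (2,5,1,3,4) (3,1,2,4,5) (3,2,1,4,5) (3,4,1,2,5) (3,5,1,2,4) (4,1,2,3,5) (4,2,1,3,5) (4,3,1,2,5) — 10.
Summing: 8 + 10 = 18.

18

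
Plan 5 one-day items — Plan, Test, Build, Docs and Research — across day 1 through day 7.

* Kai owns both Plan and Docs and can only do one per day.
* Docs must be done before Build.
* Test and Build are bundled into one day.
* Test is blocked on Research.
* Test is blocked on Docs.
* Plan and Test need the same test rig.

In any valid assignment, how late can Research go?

Downstream work caps Research at day 6.
Research at day 6 is achievable: Research in day 6; Docs in day 1; Plan in day 2; Build in day 7; Test in day 7.

day 6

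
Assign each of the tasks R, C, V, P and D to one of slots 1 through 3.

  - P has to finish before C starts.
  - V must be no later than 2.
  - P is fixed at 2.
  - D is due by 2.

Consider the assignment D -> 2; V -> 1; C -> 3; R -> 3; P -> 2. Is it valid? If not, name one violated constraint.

P is fixed at 2 — holds.
P has to finish before C starts — holds.
V must be no later than 2 — holds.
D is due by 2 — holds.

Yes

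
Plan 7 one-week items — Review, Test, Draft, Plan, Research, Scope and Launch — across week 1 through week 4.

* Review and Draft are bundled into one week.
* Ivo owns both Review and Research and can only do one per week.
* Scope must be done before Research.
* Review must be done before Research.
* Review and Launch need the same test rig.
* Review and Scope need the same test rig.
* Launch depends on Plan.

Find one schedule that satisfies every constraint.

Plan -> week 1, Launch -> week 2, Scope -> week 2, Draft -> week 1, Review -> week 1, Test -> week 1, Research -> week 3

Checking: Review(week 1) before Research(week 3); Scope(week 2) before Research(week 3); Plan(week 1) before Launch(week 2); Review(week 1) != Research(week 3); Review(week 1) != Scope(week 2); Review(week 1) != Launch(week 2); Review = Draft = week 1.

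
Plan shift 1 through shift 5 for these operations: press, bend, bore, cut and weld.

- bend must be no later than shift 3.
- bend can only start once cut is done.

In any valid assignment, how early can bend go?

Precedence pushes bend to at least shift 2; bend's own window allows nothing later than shift 3.
bend at shift 2 is achievable: cut=shift 1; weld=shift 1; bore=shift 1; press=shift 1; bend=shift 2.

shift 2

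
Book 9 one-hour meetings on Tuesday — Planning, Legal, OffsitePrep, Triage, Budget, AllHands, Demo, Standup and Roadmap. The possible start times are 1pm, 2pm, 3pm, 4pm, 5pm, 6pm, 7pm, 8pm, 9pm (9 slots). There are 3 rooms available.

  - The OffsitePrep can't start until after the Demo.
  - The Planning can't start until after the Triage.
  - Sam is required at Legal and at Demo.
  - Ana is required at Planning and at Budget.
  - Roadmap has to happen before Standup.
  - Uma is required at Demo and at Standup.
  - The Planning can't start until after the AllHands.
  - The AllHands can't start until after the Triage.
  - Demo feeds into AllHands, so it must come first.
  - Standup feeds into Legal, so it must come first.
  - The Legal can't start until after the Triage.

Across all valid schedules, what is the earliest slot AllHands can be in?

Precedence pushes AllHands to at least 2pm; downstream work caps AllHands at 8pm.
AllHands at 2pm is achievable: Triage=1pm; Demo=1pm; OffsitePrep=2pm; Legal=3pm; Standup=2pm; AllHands=2pm; Planning=3pm; Roadmap=1pm; Budget=4pm.

2pm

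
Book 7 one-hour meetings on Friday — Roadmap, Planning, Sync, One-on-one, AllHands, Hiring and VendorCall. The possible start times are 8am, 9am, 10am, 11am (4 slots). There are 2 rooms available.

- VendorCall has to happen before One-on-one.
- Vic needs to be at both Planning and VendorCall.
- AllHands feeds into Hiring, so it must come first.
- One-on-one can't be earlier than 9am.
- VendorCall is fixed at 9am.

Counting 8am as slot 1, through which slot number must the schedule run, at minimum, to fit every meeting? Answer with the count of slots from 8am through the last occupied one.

4

The precedence chain requires at least 2 distinct slots.
With at most 2 per slot and 7 meetings, at least 4 slots are needed.
Propagating the time windows through the other constraints, One-on-one can't land before 10am — that is slot 3 counting from 8am — so the schedule must run through at least 3 slots.
4 works (last occupied slot: 11am): for example Sync -> 11am; Roadmap -> 8am; Hiring -> 9am; AllHands -> 8am; Planning -> 10am; VendorCall -> 9am; One-on-one -> 10am.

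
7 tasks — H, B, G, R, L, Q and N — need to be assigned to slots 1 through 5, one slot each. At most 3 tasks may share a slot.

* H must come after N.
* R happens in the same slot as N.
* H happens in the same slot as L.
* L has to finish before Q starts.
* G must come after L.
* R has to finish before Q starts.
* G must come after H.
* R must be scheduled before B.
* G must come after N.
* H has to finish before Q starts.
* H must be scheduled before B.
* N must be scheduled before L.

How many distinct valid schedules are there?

Splitting on H: it can be 2 (27), 3 (16), 4 (3). Listing each branch's schedules as (B, G, R, L, Q, N):
H=2: (3,3,1,2,3,1) (3,3,1,2,4,1) (3,3,1,2,5,1) (3,4,1,2,3,1) (3,4,1,2,4,1) (3,4,1,2,5,1) (3,5,1,2,3,1) (3,5,1,2,4,1) (3,5,1,2,5,1) (4,3,1,2,3,1) (4,3,1,2,4,1) (4,3,1,2,5,1) (4,4,1,2,3,1) (4,4,1,2,4,1) (4,4,1,2,5,1) (4,5,1,2,3,1) (4,5,1,2,4,1) (4,5,1,2,5,1) (5,3,1,2,3,1) (5,3,1,2,4,1) (5,3,1,2,5,1) (5,4,1,2,3,1) (5,4,1,2,4,1) (5,4,1,2,5,1) (5,5,1,2,3,1) (5,5,1,2,4,1) (5,5,1,2,5,1) — 27.
H=3: (4,4,1,3,4,1) (4,4,1,3,5,1) (4,4,2,3,4,2) (4,4,2,3,5,2) (4,5,1,3,4,1) (4,5,1,3,5,1) (4,5,2,3,4,2) (4,5,2,3,5,2) (5,4,1,3,4,1) (5,4,1,3,5,1) (5,4,2,3,4,2) (5,4,2,3,5,2) (5,5,1,3,4,1) (5,5,1,3,5,1) (5,5,2,3,4,2) (5,5,2,3,5,2) — 16.
H=4: (5,5,1,4,5,1) (5,5,2,4,5,2) (5,5,3,4,5,3) — 3.
Summing: 27 + 16 + 3 = 46.

46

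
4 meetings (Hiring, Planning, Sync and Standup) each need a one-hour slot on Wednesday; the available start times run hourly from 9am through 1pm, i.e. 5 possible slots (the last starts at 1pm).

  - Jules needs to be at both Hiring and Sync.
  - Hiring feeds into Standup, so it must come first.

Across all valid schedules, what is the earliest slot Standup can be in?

Precedence pushes Standup to at least 10am.
Standup at 10am is achievable: Sync=10am; Standup=10am; Hiring=9am; Planning=9am.

10am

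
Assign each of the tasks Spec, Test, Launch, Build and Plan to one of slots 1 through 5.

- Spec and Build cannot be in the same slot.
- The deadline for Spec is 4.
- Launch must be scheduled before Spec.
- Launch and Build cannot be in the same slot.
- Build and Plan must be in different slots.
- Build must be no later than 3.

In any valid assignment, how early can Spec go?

2

Precedence pushes Spec to at least 2; Spec's own window allows nothing later than 4.
Spec at 2 is achievable: Launch in 1, Plan in 1, Test in 1, Spec in 2, Build in 3.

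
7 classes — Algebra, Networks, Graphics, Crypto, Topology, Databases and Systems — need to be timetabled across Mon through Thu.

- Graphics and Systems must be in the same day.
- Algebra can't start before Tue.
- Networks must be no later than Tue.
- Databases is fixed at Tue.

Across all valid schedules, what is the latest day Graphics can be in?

Thu

Graphics at Thu is achievable: Databases -> Tue; Algebra -> Tue; Crypto -> Mon; Networks -> Mon; Systems -> Thu; Topology -> Mon; Graphics -> Thu.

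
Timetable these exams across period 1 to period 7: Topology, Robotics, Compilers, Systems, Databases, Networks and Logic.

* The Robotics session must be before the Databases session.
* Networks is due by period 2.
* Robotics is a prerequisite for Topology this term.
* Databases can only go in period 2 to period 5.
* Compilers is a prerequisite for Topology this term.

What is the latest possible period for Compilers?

period 6

Downstream work caps Compilers at period 6.
Compilers at period 6 is achievable: Topology in period 7, Networks in period 1, Robotics in period 1, Compilers in period 6, Systems in period 1, Databases in period 2, Logic in period 1.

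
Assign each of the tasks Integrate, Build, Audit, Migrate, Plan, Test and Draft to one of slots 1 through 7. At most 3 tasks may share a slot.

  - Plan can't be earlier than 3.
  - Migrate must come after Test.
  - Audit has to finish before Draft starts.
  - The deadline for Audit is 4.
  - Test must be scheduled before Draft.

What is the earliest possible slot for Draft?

2

Precedence pushes Draft to at least 2.
Draft at 2 is achievable: Audit=1; Build=2; Migrate=2; Integrate=1; Draft=2; Test=1; Plan=3.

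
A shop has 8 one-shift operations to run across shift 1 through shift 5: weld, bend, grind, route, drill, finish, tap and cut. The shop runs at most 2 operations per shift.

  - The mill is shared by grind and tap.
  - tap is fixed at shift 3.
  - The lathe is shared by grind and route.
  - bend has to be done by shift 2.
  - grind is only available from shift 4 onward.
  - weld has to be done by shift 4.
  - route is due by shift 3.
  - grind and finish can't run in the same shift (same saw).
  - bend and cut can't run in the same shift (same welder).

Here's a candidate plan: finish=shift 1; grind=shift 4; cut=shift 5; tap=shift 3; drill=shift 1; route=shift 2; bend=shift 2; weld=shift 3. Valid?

Yes

The shop runs at most 2 operations per shift — holds.
grind is only available from shift 4 onward — holds.
bend has to be done by shift 2 — holds.
route is due by shift 3 — holds.
bend and cut can't run in the same shift (same welder) — holds.
grind and finish can't run in the same shift (same saw) — holds.
The lathe is shared by grind and route — holds.
The mill is shared by grind and tap — holds.
tap is fixed at shift 3 — holds.
weld has to be done by shift 4 — holds.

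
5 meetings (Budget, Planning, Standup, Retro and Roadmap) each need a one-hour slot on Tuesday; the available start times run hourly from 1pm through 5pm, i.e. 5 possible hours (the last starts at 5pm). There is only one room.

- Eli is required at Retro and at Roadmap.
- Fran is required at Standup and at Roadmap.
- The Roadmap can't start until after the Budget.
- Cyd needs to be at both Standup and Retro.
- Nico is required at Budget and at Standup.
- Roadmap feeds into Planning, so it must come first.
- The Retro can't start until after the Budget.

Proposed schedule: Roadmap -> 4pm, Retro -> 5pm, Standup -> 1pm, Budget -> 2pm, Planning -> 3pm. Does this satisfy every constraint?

Invalid. Roadmap feeds into Planning, so it must come first.

Eli is required at Retro and at Roadmap — holds.
The Retro can't start until after the Budget — holds.
Nico is required at Budget and at Standup — holds.
There is only one room — holds.
Roadmap feeds into Planning, so it must come first — violated.
The Roadmap can't start until after the Budget — holds.
Fran is required at Standup and at Roadmap — holds.
Cyd needs to be at both Standup and Retro — holds.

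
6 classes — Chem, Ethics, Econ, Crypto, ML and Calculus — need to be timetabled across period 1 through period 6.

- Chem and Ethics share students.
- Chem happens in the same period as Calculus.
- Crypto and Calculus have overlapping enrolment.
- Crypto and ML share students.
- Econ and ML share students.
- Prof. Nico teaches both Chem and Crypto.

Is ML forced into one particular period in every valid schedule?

ML can be period 1 (e.g. Chem=period 1; Ethics=period 2; Econ=period 2; ML=period 1; Calculus=period 1; Crypto=period 2) or period 2 (e.g. Ethics=period 2, Econ=period 1, Calculus=period 1, Crypto=period 3, Chem=period 1, ML=period 2).

No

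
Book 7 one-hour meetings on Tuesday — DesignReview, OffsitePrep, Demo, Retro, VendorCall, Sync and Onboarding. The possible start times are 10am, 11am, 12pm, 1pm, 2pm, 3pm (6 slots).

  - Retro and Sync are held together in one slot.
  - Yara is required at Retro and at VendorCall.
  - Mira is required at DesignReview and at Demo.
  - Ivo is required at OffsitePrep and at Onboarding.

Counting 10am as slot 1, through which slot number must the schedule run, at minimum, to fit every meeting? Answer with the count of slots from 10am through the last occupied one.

Could 1 slot be enough, i.e. nothing placed later than 10am? No: Onboarding can't share with OffsitePrep (10am) → nothing is left.
So 1 slot is not enough.
2 works (last occupied slot: 11am): for example VendorCall=11am; Demo=11am; Sync=10am; OffsitePrep=10am; Onboarding=11am; Retro=10am; DesignReview=10am.

2 slots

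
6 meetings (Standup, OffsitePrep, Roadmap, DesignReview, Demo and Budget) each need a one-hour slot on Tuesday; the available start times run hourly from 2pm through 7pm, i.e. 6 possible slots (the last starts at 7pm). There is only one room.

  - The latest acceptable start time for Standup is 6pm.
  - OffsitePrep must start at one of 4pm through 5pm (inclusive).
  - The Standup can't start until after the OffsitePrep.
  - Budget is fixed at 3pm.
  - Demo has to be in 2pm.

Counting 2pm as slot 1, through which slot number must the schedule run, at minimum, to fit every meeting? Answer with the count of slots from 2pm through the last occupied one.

The precedence chain requires at least 2 distinct slots.
With at most 1 per slot and 6 meetings, at least 6 slots are needed.
Propagating the time windows through the other constraints, Standup can't land before 5pm — that is slot 4 counting from 2pm — so the schedule must run through at least 4 slots.
6 works (last occupied slot: 7pm): for example Demo in 2pm, DesignReview in 7pm, OffsitePrep in 4pm, Roadmap in 6pm, Budget in 3pm, Standup in 5pm.

6 slots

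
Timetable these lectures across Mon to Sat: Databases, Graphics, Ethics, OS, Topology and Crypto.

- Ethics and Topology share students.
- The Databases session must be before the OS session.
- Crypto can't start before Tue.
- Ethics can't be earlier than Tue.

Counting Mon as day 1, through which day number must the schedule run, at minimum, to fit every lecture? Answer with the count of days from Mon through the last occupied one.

The precedence chain requires at least 2 distinct days.
2 works (last occupied day: Tue): for example Crypto=Tue, Databases=Mon, Ethics=Tue, OS=Tue, Topology=Mon, Graphics=Mon.

2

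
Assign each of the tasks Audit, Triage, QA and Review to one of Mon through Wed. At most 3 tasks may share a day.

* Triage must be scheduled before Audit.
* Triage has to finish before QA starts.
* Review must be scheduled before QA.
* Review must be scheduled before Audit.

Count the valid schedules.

Splitting on Audit: it can be Tue (2), Wed (5). Listing each branch's schedules as (Triage, QA, Review):
Audit=Tue: (Mon,Tue,Mon) (Mon,Wed,Mon) — 2.
Audit=Wed: (Mon,Tue,Mon) (Mon,Wed,Mon) (Mon,Wed,Tue) (Tue,Wed,Mon) (Tue,Wed,Tue) — 5.
Summing: 2 + 5 = 7.

7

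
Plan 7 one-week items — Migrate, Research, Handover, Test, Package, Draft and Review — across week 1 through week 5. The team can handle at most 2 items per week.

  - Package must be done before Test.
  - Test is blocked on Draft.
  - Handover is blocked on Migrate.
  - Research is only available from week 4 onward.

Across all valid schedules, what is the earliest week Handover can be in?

Precedence pushes Handover to at least week 2.
Handover at week 2 is achievable: Review in week 3, Draft in week 2, Handover in week 2, Research in week 4, Test in week 3, Package in week 1, Migrate in week 1.

week 2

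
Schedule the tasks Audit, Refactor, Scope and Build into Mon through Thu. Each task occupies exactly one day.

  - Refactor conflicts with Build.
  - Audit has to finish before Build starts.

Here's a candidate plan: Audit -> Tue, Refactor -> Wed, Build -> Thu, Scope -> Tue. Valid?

Valid

Audit has to finish before Build starts — holds.
Refactor conflicts with Build — holds.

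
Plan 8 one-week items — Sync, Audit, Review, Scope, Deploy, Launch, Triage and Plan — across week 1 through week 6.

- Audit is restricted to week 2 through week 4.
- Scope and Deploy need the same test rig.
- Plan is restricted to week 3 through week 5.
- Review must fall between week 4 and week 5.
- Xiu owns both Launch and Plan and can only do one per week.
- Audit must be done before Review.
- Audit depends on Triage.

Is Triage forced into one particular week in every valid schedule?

Triage can be week 1 (e.g. Sync in week 1; Review in week 4; Plan in week 3; Scope in week 1; Triage in week 1; Deploy in week 2; Audit in week 2; Launch in week 1) or week 2 (e.g. Review in week 4, Sync in week 1, Audit in week 3, Triage in week 2, Scope in week 1, Launch in week 1, Plan in week 3, Deploy in week 2).

No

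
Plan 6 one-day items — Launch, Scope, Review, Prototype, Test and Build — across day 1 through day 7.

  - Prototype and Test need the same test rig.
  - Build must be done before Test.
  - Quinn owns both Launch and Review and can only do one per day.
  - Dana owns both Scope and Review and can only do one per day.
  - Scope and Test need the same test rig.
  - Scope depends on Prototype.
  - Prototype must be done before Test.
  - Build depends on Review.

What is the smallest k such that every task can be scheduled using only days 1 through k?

The precedence chain requires at least 3 distinct days.
3 works (last occupied day: day 3): for example Launch in day 2, Scope in day 2, Review in day 1, Build in day 2, Test in day 3, Prototype in day 1.

3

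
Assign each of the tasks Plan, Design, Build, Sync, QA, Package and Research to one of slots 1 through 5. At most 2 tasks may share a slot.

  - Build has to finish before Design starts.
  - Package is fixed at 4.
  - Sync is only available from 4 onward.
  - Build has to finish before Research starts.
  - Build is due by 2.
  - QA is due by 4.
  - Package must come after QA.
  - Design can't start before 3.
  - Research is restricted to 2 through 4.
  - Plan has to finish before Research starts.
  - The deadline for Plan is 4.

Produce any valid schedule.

QA=2; Build=1; Research=2; Plan=1; Sync=4; Package=4; Design=3

Checking: Build(1) before Research(2); QA(2) before Package(4); Plan(1) before Research(2); Build(1) before Design(3); Package=4 in [4,4]; Research=2 in [2,4]; QA=2 in [1,4]; Plan=1 in [1,4]; Sync=4 in [4,5]; Design=3 in [3,5]; Build=1 in [1,2]; max 2 per slot (cap 2).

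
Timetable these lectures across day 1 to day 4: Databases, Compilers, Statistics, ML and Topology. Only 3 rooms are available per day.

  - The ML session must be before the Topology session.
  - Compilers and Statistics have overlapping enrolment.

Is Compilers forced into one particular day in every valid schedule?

Compilers can be day 1 (e.g. Topology=day 2, Compilers=day 1, ML=day 1, Databases=day 1, Statistics=day 2) or day 2 (e.g. Databases -> day 1; ML -> day 1; Statistics -> day 1; Topology -> day 2; Compilers -> day 2).

No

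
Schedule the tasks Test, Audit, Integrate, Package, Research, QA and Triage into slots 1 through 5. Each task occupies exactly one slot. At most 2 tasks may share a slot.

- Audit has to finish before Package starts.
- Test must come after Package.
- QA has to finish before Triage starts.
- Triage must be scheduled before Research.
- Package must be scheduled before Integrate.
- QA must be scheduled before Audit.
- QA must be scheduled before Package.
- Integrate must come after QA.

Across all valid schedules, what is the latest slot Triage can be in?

4

Precedence pushes Triage to at least 2; downstream work caps Triage at 4.
Triage at 4 is achievable: Test -> 5, Research -> 5, Package -> 3, Audit -> 2, Triage -> 4, Integrate -> 4, QA -> 1.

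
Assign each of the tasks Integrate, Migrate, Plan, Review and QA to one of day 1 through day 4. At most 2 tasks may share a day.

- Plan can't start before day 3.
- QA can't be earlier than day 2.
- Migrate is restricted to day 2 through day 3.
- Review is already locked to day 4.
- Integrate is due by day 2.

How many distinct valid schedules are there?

Splitting on Integrate: it can be day 1 (9), day 2 (7). Listing each branch's schedules as (Migrate, Plan, Review, QA) by day number:
Integrate=day 1: (2,3,4,2) (2,3,4,3) (2,3,4,4) (2,4,4,2) (2,4,4,3) (3,3,4,2) (3,3,4,4) (3,4,4,2) (3,4,4,3) — 9.
Integrate=day 2: (2,3,4,3) (2,3,4,4) (2,4,4,3) (3,3,4,2) (3,3,4,4) (3,4,4,2) (3,4,4,3) — 7.
Summing: 9 + 7 = 16.

16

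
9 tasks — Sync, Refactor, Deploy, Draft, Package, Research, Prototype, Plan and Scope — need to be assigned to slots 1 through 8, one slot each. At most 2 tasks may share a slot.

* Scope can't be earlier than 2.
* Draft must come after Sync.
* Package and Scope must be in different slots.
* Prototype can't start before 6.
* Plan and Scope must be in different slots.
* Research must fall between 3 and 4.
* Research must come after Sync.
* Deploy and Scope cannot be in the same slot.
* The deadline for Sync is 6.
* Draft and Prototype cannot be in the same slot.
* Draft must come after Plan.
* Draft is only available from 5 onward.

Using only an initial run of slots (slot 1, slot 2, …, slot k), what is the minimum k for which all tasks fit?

6

The precedence chain requires at least 2 distinct slots.
With at most 2 per slot and 9 tasks, at least 5 slots are needed.
Prototype can't be placed before 6, so the schedule must run through at least slot 6.
6 works (last occupied slot: 6): for example Sync=1, Deploy=3, Scope=2, Package=4, Draft=5, Prototype=6, Research=3, Refactor=2, Plan=1.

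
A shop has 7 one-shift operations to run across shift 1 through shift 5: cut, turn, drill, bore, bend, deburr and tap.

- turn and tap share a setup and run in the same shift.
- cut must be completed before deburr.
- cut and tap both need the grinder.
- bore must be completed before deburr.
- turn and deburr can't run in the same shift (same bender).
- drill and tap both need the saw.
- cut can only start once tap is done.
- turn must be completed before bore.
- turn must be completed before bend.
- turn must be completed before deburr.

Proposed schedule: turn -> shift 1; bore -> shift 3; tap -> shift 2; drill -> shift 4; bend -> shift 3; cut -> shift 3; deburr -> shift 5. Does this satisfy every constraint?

Invalid. turn and tap share a setup and run in the same shift.

turn must be completed before bend — holds.
cut must be completed before deburr — holds.
turn and tap share a setup and run in the same shift — violated.
turn and deburr can't run in the same shift (same bender) — holds.
turn must be completed before deburr — holds.
cut can only start once tap is done — holds.
turn must be completed before bore — holds.
cut and tap both need the grinder — holds.
drill and tap both need the saw — holds.
bore must be completed before deburr — holds.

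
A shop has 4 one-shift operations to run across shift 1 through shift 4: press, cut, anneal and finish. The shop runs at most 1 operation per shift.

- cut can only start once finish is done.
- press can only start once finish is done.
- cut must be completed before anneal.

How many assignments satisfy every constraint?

3

Enumerating: finish -> shift 1, anneal -> shift 4, cut -> shift 2, press -> shift 3 | finish in shift 1, press in shift 4, anneal in shift 3, cut in shift 2 | finish=shift 1, press=shift 2, cut=shift 3, anneal=shift 4.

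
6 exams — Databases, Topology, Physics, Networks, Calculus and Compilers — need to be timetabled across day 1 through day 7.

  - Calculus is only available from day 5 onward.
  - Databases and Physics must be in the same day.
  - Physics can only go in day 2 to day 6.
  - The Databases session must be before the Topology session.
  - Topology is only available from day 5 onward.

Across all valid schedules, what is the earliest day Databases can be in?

day 2

Databases must be in the same day as Physics, which can't be before day 2, so Databases is at least day 2; downstream work caps Databases at day 6.
Databases at day 2 is achievable: Compilers in day 1, Databases in day 2, Physics in day 2, Topology in day 5, Calculus in day 5, Networks in day 1.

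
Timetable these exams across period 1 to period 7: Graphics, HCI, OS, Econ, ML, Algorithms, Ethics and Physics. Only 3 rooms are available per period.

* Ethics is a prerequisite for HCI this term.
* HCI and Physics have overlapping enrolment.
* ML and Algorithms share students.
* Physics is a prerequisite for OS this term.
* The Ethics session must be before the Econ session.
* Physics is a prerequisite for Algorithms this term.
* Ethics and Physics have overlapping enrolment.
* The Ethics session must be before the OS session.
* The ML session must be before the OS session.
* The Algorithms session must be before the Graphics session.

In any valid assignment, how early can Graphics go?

period 3

Precedence pushes Graphics to at least period 3.
Graphics at period 3 is achievable: Graphics in period 3, Algorithms in period 2, Econ in period 4, ML in period 1, Ethics in period 2, OS in period 3, Physics in period 1, HCI in period 3.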